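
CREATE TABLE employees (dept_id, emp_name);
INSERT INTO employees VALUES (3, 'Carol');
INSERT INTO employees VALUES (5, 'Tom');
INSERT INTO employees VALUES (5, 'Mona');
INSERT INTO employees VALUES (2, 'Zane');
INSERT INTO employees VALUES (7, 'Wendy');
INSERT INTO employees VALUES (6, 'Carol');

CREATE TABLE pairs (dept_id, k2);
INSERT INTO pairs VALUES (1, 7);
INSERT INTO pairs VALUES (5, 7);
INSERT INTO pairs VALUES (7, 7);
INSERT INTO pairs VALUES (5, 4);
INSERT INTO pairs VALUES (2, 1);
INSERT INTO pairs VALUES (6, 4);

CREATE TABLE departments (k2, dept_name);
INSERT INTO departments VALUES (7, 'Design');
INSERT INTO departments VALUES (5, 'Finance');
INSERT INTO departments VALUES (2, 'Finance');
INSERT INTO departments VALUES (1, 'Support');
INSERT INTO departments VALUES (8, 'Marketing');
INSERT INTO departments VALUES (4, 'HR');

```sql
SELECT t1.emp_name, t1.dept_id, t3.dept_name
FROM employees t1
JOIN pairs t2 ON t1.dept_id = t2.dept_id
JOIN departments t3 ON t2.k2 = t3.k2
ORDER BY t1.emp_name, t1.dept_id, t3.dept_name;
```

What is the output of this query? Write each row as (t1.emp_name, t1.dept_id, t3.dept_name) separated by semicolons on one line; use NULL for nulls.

Evaluate left to right. First `employees t1 INNER JOIN pairs t2` on dept_id: 7 row(s).
Then INNER JOIN `departments t3` on k2: keep only rows whose t2.k2 appears in t3.

(Carol, 6, HR); (Mona, 5, Design); (Mona, 5, HR); (Tom, 5, Design); (Tom, 5, HR); (Wendy, 7, Design); (Zane, 2, Support)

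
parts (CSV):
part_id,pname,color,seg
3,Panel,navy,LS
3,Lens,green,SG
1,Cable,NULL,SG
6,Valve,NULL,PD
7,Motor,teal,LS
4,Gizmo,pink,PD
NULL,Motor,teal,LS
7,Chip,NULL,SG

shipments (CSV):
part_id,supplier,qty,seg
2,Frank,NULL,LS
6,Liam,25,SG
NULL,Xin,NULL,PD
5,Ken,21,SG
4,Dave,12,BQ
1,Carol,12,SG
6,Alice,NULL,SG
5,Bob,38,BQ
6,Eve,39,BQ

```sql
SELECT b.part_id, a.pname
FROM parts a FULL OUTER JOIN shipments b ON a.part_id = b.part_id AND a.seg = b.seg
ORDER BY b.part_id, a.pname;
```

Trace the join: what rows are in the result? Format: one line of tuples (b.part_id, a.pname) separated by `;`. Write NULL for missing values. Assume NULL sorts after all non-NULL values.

FULL OUTER JOIN keeps every row from both sides; unmatched rows get NULL for the other side's columns.
Matching on a.part_id = b.part_id AND a.seg = b.seg. A NULL in a compared column never satisfies the condition.
- part_id=3, seg=LS: no b row matches, row kept with b columns NULL.
- part_id=3, seg=SG: no b row matches, row kept with b columns NULL.
- part_id=1, seg=SG: 1 matching b row(s), so 1 row(s) emitted.
- part_id=6, seg=PD: no b row matches, row kept with b columns NULL.
- part_id=7, seg=LS: no b row matches, row kept with b columns NULL.
- part_id=4, seg=PD: no b row matches, row kept with b columns NULL.
- part_id=NULL, seg=LS: no b row matches, row kept with b columns NULL.
- part_id=7, seg=SG: no b row matches, row kept with b columns NULL.
- plus 8 unmatched b row(s), each kept with NULL a columns.

(1, Cable); (2, NULL); (4, NULL); (5, NULL); (5, NULL); (6, NULL); (6, NULL); (6, NULL); (NULL, Chip); (NULL, Gizmo); (NULL, Lens); (NULL, Motor); (NULL, Motor); (NULL, Panel); (NULL, Valve); (NULL, NULL)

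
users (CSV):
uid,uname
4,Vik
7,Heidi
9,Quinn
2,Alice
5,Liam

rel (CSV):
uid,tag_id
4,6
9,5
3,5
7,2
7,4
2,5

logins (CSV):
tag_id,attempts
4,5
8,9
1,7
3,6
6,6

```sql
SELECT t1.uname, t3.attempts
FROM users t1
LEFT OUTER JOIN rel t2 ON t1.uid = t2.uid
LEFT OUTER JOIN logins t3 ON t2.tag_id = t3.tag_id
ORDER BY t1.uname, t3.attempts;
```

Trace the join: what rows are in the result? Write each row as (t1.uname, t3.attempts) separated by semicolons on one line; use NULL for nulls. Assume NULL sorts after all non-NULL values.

(Alice, NULL); (Heidi, 5); (Heidi, NULL); (Liam, NULL); (Quinn, NULL); (Vik, 6)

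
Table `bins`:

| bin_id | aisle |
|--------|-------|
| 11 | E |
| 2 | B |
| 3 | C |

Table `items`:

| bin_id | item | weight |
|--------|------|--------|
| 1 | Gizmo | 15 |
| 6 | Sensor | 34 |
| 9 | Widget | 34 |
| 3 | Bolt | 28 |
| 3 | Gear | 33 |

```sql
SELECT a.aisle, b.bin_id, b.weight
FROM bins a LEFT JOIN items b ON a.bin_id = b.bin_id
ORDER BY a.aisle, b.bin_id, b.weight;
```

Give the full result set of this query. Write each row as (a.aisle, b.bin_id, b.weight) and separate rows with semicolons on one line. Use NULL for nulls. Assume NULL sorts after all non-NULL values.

(B, NULL, NULL); (C, 3, 28); (C, 3, 33); (E, NULL, NULL)

LEFT JOIN keeps every row from `bins`; unmatched rows get NULL for `items`'s columns.
Matching on a.bin_id = b.bin_id.
Matched pairs: 2; unmatched a rows kept: 2.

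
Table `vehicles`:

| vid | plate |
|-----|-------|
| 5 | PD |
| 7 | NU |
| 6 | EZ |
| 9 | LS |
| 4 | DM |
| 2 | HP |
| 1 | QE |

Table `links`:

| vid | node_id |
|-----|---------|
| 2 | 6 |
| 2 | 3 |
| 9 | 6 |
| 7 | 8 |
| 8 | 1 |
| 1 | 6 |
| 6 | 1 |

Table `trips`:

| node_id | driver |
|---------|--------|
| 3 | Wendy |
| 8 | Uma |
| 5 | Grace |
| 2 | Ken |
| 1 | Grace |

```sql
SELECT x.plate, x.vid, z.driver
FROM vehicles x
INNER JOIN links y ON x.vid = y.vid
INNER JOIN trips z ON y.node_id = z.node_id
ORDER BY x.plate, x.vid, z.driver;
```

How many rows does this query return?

3

Step 1 — x INNER JOIN y on vid → 6 row(s).
Then INNER JOIN `trips z` on node_id: keep only rows whose y.node_id appears in z.
Result: 3 row(s).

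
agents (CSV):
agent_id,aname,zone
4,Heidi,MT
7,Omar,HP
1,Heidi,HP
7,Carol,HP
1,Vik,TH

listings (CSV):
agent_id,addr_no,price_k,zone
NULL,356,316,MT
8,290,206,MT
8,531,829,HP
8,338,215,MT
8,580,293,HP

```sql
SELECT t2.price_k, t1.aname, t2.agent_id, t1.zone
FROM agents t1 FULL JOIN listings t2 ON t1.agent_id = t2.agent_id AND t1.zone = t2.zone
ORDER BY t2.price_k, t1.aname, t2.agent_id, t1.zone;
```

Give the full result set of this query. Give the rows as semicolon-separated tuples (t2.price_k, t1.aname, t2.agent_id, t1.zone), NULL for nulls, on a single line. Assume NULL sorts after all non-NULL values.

FULL OUTER JOIN keeps every row from both sides; unmatched rows get NULL for the other side's columns.
Matching on t1.agent_id = t2.agent_id AND t1.zone = t2.zone. A NULL in a compared column never satisfies the condition.
Matched pairs: 0; unmatched t1 rows kept: 5; unmatched t2 rows kept: 5.

(206, NULL, 8, NULL); (215, NULL, 8, NULL); (293, NULL, 8, NULL); (316, NULL, NULL, NULL); (829, NULL, 8, NULL); (NULL, Carol, NULL, HP); (NULL, Heidi, NULL, HP); (NULL, Heidi, NULL, MT); (NULL, Omar, NULL, HP); (NULL, Vik, NULL, TH)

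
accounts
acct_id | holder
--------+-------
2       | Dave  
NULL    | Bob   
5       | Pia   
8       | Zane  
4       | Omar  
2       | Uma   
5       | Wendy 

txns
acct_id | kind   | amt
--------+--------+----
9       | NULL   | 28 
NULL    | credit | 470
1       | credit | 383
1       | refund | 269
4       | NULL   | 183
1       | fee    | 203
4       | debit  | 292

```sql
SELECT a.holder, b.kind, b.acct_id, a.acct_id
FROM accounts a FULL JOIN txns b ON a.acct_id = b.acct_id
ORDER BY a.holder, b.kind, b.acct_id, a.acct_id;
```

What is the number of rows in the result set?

FULL OUTER JOIN keeps every row from both sides; unmatched rows get NULL for the other side's columns.
Matching on a.acct_id = b.acct_id. A NULL in a compared column never satisfies the condition.
- acct_id=2: no b row matches, row kept with b columns NULL.
- acct_id=NULL: no b row matches, row kept with b columns NULL.
- acct_id=5: no b row matches, row kept with b columns NULL.
- acct_id=8: no b row matches, row kept with b columns NULL.
- acct_id=4: 2 matching b row(s), so 2 row(s) emitted.
- acct_id=2: no b row matches, row kept with b columns NULL.
- acct_id=5: no b row matches, row kept with b columns NULL.
- 5 row(s) from b found no a partner → padded with NULL.
Total: 2 matched + 11 padded = 13 rows.

13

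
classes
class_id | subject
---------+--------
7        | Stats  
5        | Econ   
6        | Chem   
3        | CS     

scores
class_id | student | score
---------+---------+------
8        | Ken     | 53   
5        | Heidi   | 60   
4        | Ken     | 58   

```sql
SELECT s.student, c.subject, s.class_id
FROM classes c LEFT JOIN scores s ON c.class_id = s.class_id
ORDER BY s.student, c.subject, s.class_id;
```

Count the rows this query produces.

LEFT JOIN keeps every row from `classes`; unmatched rows get NULL for `scores`'s columns.
Matching on c.class_id = s.class_id.
- c[0] class_id=7 → no match; kept with NULLs on the s side.
- c[1] class_id=5 → 1 match(es) in s → 1 row(s).
- c[2] class_id=6 → no match; kept with NULLs on the s side.
- c[3] class_id=3 → no match; kept with NULLs on the s side.
Total: 1 matched + 3 padded = 4 rows.

4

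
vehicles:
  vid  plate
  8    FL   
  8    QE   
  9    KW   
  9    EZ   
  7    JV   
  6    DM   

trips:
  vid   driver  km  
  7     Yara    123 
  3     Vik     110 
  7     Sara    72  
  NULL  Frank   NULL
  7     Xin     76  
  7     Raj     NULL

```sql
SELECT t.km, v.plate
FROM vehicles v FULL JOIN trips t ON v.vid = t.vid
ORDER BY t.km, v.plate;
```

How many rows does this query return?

11

FULL OUTER JOIN keeps every row from both sides; unmatched rows get NULL for the other side's columns.
Matching on v.vid = t.vid. A NULL in a compared column never satisfies the condition.
- vid=8: no t row matches, row kept with t columns NULL.
- vid=8: no t row matches, row kept with t columns NULL.
- vid=9: no t row matches, row kept with t columns NULL.
- vid=9: no t row matches, row kept with t columns NULL.
- vid=7: 4 matching t row(s), so 4 row(s) emitted.
- vid=6: no t row matches, row kept with t columns NULL.
- 2 row(s) from t found no v partner → padded with NULL.
Total: 4 matched + 7 padded = 11 rows.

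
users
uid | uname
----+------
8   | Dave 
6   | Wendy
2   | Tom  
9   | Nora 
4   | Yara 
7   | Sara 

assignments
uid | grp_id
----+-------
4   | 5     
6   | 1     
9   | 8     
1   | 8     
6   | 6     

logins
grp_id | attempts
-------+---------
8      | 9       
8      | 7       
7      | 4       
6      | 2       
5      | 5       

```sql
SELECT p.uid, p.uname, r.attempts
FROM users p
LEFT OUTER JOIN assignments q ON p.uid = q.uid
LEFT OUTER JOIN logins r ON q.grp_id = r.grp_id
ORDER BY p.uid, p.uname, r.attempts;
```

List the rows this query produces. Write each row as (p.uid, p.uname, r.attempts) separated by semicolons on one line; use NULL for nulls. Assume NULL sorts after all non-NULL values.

(2, Tom, NULL); (4, Yara, 5); (6, Wendy, 2); (6, Wendy, NULL); (7, Sara, NULL); (8, Dave, NULL); (9, Nora, 7); (9, Nora, 9)

Joins associate left-to-right: users LEFT JOIN assignments on uid gives 7 intermediate row(s).
Then LEFT JOIN `logins r` on grp_id: each of those 7 rows is kept; rows whose q.grp_id has no match in r get NULL for r's columns.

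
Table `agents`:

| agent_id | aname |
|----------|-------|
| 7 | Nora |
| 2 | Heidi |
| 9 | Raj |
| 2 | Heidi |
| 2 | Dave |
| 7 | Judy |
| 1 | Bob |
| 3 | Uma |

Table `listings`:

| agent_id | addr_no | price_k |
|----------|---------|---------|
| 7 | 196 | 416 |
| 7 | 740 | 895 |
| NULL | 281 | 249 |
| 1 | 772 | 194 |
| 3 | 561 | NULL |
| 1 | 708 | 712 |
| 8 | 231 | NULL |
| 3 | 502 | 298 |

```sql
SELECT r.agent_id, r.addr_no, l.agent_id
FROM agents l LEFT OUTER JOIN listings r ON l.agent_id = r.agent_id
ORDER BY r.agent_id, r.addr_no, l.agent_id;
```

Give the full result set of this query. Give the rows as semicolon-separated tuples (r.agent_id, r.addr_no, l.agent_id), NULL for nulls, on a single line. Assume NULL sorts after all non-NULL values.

(1, 708, 1); (1, 772, 1); (3, 502, 3); (3, 561, 3); (7, 196, 7); (7, 196, 7); (7, 740, 7); (7, 740, 7); (NULL, NULL, 2); (NULL, NULL, 2); (NULL, NULL, 2); (NULL, NULL, 9)

LEFT JOIN keeps every row from `agents`; unmatched rows get NULL for `listings`'s columns.
Matching on l.agent_id = r.agent_id. A NULL in a compared column never satisfies the condition.
- l (agent_id=7) pairs with 2 row(s) of r.
- l (agent_id=2) has no partner → padded with NULL.
- l (agent_id=9) has no partner → padded with NULL.
- l (agent_id=2) has no partner → padded with NULL.
- l (agent_id=2) has no partner → padded with NULL.
- l (agent_id=7) pairs with 2 row(s) of r.
- l (agent_id=1) pairs with 2 row(s) of r.
- l (agent_id=3) pairs with 2 row(s) of r.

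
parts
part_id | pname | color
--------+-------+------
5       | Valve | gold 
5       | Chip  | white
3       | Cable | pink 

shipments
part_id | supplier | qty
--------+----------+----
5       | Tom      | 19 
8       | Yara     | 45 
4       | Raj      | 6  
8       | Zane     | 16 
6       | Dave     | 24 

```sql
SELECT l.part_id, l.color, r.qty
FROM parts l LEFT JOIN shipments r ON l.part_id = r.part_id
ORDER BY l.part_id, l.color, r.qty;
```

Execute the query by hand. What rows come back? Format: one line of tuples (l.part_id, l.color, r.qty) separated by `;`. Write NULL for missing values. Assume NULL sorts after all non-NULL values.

(3, pink, NULL); (5, gold, 19); (5, white, 19)

LEFT JOIN keeps every row from `parts`; unmatched rows get NULL for `shipments`'s columns.
Matching on l.part_id = r.part_id.
- l (part_id=5) pairs with 1 row(s) of r.
- l (part_id=5) pairs with 1 row(s) of r.
- l (part_id=3) has no partner → padded with NULL.
After projecting and ordering:
l.part_id | l.color | r.qty
3 | pink | NULL
5 | gold | 19
5 | white | 19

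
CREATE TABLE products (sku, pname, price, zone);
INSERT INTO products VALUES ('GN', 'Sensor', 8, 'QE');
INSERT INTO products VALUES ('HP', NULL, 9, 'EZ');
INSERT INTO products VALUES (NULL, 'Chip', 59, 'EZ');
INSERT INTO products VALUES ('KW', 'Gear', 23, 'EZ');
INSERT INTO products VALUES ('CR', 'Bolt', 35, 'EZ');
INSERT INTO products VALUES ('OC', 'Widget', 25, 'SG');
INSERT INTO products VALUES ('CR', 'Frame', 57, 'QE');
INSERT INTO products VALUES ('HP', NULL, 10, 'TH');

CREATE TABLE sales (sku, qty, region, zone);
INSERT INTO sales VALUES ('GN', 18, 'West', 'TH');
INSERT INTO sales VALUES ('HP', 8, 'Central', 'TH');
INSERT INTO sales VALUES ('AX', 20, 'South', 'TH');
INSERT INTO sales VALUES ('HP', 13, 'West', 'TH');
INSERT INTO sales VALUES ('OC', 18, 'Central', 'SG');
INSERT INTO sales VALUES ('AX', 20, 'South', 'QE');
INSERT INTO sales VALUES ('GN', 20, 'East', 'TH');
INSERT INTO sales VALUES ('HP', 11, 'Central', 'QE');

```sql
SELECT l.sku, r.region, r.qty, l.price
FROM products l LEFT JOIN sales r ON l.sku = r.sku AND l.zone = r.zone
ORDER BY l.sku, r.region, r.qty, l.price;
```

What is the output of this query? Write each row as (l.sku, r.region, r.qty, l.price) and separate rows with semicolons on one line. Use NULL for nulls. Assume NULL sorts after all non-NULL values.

LEFT JOIN keeps every row from `products`; unmatched rows get NULL for `sales`'s columns.
Matching on l.sku = r.sku AND l.zone = r.zone. A NULL in a compared column never satisfies the condition.
- l (sku=GN, zone=QE) has no partner → padded with NULL.
- l (sku=HP, zone=EZ) has no partner → padded with NULL.
- l (sku=NULL, zone=EZ) has no partner → padded with NULL.
- l (sku=KW, zone=EZ) has no partner → padded with NULL.
- l (sku=CR, zone=EZ) has no partner → padded with NULL.
- l (sku=OC, zone=SG) pairs with 1 row(s) of r.
- l (sku=CR, zone=QE) has no partner → padded with NULL.
- l (sku=HP, zone=TH) pairs with 2 row(s) of r.
After projecting and ordering:
l.sku | r.region | r.qty | l.price
CR | NULL | NULL | 35
CR | NULL | NULL | 57
GN | NULL | NULL | 8
HP | Central | 8 | 10
HP | West | 13 | 10
HP | NULL | NULL | 9
KW | NULL | NULL | 23
OC | Central | 18 | 25
NULL | NULL | NULL | 59

(CR, NULL, NULL, 35); (CR, NULL, NULL, 57); (GN, NULL, NULL, 8); (HP, Central, 8, 10); (HP, West, 13, 10); (HP, NULL, NULL, 9); (KW, NULL, NULL, 23); (OC, Central, 18, 25); (NULL, NULL, NULL, 59)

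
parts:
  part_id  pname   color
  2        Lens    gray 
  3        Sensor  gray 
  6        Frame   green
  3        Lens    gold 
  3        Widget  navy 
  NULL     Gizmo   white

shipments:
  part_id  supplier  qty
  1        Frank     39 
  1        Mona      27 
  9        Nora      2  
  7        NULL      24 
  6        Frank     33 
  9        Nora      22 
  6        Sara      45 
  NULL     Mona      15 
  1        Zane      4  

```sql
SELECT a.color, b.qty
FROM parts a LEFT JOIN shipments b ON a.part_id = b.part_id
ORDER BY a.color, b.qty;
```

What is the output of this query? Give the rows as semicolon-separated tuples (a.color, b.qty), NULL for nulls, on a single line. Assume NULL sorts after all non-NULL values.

(gold, NULL); (gray, NULL); (gray, NULL); (green, 33); (green, 45); (navy, NULL); (white, NULL)

LEFT JOIN keeps every row from `parts`; unmatched rows get NULL for `shipments`'s columns.
Matching on a.part_id = b.part_id. A NULL in a compared column never satisfies the condition.
- a (part_id=2) has no partner → padded with NULL.
- a (part_id=3) has no partner → padded with NULL.
- a (part_id=6) pairs with 2 row(s) of b.
- a (part_id=3) has no partner → padded with NULL.
- a (part_id=3) has no partner → padded with NULL.
- a (part_id=NULL) has no partner → padded with NULL.
After projecting and ordering:
a.color | b.qty
gold | NULL
gray | NULL
gray | NULL
green | 33
green | 45
navy | NULL
white | NULL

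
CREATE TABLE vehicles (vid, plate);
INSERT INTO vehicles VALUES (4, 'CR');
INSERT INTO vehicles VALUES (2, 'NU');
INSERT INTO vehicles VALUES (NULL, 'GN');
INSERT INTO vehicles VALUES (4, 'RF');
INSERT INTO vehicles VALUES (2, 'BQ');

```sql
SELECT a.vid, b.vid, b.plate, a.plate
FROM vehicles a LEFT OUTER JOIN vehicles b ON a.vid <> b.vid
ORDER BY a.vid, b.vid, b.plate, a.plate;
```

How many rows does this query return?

9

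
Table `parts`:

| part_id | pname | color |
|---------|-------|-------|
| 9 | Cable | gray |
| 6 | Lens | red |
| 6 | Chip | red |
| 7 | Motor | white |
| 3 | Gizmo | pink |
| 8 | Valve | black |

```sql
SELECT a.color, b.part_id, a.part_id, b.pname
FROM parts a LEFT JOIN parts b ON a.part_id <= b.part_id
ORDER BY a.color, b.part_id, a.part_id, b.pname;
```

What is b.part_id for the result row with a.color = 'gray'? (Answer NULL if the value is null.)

9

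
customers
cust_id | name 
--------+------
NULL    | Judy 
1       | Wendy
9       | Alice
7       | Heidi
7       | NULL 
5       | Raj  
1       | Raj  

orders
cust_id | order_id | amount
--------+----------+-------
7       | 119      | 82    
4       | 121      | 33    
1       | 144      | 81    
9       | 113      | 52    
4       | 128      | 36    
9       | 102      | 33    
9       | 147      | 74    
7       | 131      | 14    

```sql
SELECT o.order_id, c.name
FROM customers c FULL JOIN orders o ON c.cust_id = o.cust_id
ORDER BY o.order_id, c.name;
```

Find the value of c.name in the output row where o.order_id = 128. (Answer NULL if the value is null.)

FULL OUTER JOIN keeps every row from both sides; unmatched rows get NULL for the other side's columns.
Matching on c.cust_id = o.cust_id. A NULL in a compared column never satisfies the condition.
Matched pairs: 9; unmatched c rows kept: 2; unmatched o rows kept: 2.

NULL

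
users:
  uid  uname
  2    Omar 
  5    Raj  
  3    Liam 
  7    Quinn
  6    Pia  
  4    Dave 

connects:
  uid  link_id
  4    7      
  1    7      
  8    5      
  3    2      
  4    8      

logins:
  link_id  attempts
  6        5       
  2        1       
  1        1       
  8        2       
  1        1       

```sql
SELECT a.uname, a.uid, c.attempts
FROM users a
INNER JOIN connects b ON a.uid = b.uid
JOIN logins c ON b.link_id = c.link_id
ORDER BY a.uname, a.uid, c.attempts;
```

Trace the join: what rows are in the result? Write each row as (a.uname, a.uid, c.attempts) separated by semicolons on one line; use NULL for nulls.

Joins associate left-to-right: users INNER JOIN connects on uid gives 3 intermediate row(s).
Then INNER JOIN `logins c` on link_id: keep only rows whose b.link_id appears in c.

(Dave, 4, 2); (Liam, 3, 1)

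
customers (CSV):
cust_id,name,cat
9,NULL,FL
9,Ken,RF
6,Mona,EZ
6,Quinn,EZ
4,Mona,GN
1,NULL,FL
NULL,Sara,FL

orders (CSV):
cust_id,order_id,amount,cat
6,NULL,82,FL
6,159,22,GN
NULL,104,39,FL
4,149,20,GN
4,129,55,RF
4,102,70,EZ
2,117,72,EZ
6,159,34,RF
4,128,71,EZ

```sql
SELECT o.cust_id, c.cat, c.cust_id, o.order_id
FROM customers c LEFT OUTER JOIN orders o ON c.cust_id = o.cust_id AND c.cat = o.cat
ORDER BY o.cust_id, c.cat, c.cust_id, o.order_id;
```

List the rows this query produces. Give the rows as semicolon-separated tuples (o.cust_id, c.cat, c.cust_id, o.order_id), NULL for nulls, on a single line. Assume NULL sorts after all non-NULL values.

(4, GN, 4, 149); (NULL, EZ, 6, NULL); (NULL, EZ, 6, NULL); (NULL, FL, 1, NULL); (NULL, FL, 9, NULL); (NULL, FL, NULL, NULL); (NULL, RF, 9, NULL)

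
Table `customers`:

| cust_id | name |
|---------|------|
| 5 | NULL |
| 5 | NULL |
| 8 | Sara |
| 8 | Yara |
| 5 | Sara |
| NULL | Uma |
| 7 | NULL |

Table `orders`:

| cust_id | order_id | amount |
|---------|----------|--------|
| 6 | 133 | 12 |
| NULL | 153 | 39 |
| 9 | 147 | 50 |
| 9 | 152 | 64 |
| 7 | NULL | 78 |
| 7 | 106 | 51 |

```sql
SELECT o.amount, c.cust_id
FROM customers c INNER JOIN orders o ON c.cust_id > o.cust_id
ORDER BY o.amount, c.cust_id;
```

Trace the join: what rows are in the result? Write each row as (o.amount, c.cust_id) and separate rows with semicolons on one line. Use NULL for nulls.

(12, 7); (12, 8); (12, 8); (51, 8); (51, 8); (78, 8); (78, 8)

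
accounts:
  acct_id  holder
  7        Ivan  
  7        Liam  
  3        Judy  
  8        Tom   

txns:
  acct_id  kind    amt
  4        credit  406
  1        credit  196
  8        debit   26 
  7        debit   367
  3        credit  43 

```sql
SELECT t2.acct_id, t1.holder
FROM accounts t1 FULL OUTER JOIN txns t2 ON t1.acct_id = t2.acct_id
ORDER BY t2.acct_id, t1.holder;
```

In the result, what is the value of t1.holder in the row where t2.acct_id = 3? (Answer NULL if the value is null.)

Judy

FULL OUTER JOIN keeps every row from both sides; unmatched rows get NULL for the other side's columns.
Matching on t1.acct_id = t2.acct_id.
Matched pairs: 4; unmatched t1 rows kept: 0; unmatched t2 rows kept: 2.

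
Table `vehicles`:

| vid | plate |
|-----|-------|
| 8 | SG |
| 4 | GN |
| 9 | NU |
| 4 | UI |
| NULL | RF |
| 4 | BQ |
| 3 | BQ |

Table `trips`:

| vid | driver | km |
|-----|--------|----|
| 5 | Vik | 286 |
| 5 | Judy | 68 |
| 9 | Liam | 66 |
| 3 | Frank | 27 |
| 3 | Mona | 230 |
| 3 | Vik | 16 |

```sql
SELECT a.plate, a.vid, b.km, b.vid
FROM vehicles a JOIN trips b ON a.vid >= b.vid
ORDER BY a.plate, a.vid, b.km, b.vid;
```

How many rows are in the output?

23

INNER JOIN keeps only pairs where the ON condition holds.
Matching on a.vid >= b.vid. A NULL in a compared column never satisfies the condition.
- a (vid=8) pairs with 5 row(s) of b.
- a (vid=4) pairs with 3 row(s) of b.
- a (vid=9) pairs with 6 row(s) of b.
- a (vid=4) pairs with 3 row(s) of b.
- a (vid=NULL) has no partner → excluded.
- a (vid=4) pairs with 3 row(s) of b.
- a (vid=3) pairs with 3 row(s) of b.
Total: 23 rows.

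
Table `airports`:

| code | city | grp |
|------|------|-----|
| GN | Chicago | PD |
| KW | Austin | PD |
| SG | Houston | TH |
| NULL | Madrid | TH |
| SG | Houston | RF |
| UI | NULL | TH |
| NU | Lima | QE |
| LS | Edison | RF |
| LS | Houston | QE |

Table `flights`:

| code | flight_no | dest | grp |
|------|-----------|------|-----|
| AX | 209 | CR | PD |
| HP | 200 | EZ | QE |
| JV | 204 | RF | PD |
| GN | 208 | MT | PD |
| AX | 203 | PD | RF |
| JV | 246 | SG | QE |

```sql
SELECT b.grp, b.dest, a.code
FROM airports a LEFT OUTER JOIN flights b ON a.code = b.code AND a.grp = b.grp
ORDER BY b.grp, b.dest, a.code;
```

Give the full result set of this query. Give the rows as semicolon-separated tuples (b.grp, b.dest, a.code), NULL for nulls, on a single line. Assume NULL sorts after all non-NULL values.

(PD, MT, GN); (NULL, NULL, KW); (NULL, NULL, LS); (NULL, NULL, LS); (NULL, NULL, NU); (NULL, NULL, SG); (NULL, NULL, SG); (NULL, NULL, UI); (NULL, NULL, NULL)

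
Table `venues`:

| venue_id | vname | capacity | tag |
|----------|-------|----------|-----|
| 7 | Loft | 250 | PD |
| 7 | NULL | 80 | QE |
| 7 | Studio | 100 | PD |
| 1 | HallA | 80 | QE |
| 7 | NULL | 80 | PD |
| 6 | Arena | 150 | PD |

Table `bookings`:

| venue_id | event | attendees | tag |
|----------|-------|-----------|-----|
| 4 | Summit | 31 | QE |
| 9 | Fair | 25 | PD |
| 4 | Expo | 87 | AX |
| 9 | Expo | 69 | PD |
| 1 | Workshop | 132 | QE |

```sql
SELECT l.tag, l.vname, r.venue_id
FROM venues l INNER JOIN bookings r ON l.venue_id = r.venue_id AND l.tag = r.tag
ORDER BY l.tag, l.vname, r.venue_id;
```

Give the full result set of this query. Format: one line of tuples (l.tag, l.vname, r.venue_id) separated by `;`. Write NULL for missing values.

INNER JOIN keeps only pairs where the ON condition holds.
Matching on l.venue_id = r.venue_id AND l.tag = r.tag.
- venue_id=7, tag=PD: no matching r row, dropped.
- venue_id=7, tag=QE: no matching r row, dropped.
- venue_id=7, tag=PD: no matching r row, dropped.
- venue_id=1, tag=QE: 1 matching r row(s), so 1 row(s) emitted.
- venue_id=7, tag=PD: no matching r row, dropped.
- venue_id=6, tag=PD: no matching r row, dropped.
After projecting and ordering:
l.tag | l.vname | r.venue_id
QE | HallA | 1

(QE, HallA, 1)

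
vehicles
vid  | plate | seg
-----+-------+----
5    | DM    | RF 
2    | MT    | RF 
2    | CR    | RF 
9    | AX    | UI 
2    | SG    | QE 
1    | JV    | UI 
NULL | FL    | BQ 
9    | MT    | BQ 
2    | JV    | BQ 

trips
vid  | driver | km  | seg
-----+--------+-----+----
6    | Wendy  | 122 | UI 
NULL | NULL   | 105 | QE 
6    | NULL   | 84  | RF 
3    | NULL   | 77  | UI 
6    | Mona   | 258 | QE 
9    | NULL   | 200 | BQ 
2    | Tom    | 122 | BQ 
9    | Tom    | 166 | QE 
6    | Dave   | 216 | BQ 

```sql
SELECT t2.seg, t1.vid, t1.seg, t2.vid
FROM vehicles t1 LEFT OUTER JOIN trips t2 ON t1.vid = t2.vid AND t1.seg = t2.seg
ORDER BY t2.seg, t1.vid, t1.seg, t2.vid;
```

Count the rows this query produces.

9

LEFT JOIN keeps every row from `vehicles`; unmatched rows get NULL for `trips`'s columns.
Matching on t1.vid = t2.vid AND t1.seg = t2.seg. A NULL in a compared column never satisfies the condition.
- t1 (vid=5, seg=RF) has no partner → padded with NULL.
- t1 (vid=2, seg=RF) has no partner → padded with NULL.
- t1 (vid=2, seg=RF) has no partner → padded with NULL.
- t1 (vid=9, seg=UI) has no partner → padded with NULL.
- t1 (vid=2, seg=QE) has no partner → padded with NULL.
- t1 (vid=1, seg=UI) has no partner → padded with NULL.
- t1 (vid=NULL, seg=BQ) has no partner → padded with NULL.
- t1 (vid=9, seg=BQ) pairs with 1 row(s) of t2.
- t1 (vid=2, seg=BQ) pairs with 1 row(s) of t2.
Total: 2 matched + 7 padded = 9 rows.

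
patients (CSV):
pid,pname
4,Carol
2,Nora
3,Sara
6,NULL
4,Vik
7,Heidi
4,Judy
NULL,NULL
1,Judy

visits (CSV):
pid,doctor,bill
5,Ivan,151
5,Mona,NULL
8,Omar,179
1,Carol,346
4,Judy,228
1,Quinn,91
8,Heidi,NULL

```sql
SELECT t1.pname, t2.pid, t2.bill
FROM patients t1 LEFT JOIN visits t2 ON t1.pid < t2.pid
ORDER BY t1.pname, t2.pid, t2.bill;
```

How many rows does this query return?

LEFT JOIN keeps every row from `patients`; unmatched rows get NULL for `visits`'s columns.
Matching on t1.pid < t2.pid. A NULL in a compared column never satisfies the condition.
- t1[0] pid=4 → 4 match(es) in t2 → 4 row(s).
- t1[1] pid=2 → 5 match(es) in t2 → 5 row(s).
- t1[2] pid=3 → 5 match(es) in t2 → 5 row(s).
- t1[3] pid=6 → 2 match(es) in t2 → 2 row(s).
- t1[4] pid=4 → 4 match(es) in t2 → 4 row(s).
- t1[5] pid=7 → 2 match(es) in t2 → 2 row(s).
- t1[6] pid=4 → 4 match(es) in t2 → 4 row(s).
- t1[7] pid=NULL → no match; kept with NULLs on the t2 side.
- t1[8] pid=1 → 5 match(es) in t2 → 5 row(s).
Total: 31 matched + 1 padded = 32 rows.

32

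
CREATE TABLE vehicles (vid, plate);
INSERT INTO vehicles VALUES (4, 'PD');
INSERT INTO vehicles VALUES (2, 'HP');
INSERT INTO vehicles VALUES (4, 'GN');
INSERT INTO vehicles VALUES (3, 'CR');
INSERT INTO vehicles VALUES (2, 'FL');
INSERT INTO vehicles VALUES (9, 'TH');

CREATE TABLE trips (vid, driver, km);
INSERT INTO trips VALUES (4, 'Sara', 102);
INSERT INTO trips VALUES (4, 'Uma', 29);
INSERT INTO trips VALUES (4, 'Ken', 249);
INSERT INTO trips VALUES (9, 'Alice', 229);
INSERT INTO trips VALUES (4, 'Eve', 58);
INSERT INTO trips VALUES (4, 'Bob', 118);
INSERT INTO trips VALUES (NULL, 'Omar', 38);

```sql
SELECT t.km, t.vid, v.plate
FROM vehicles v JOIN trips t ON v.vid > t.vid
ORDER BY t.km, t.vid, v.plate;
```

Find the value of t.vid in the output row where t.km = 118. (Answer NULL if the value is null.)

4

INNER JOIN keeps only pairs where the ON condition holds.
Matching on v.vid > t.vid. A NULL in a compared column never satisfies the condition.
Matched pairs: 5.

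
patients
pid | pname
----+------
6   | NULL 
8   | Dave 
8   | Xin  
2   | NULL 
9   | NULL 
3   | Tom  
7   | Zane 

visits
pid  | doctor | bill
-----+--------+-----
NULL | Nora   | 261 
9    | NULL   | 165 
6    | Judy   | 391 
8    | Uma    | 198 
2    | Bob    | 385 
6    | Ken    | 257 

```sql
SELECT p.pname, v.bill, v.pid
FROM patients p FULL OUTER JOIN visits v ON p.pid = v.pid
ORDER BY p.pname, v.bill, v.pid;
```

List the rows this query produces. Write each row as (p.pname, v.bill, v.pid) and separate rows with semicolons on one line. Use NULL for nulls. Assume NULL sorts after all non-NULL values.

(Dave, 198, 8); (Tom, NULL, NULL); (Xin, 198, 8); (Zane, NULL, NULL); (NULL, 165, 9); (NULL, 257, 6); (NULL, 261, NULL); (NULL, 385, 2); (NULL, 391, 6)

FULL OUTER JOIN keeps every row from both sides; unmatched rows get NULL for the other side's columns.
Matching on p.pid = v.pid. A NULL in a compared column never satisfies the condition.
- p[0] pid=6 → 2 match(es) in v → 2 row(s).
- p[1] pid=8 → 1 match(es) in v → 1 row(s).
- p[2] pid=8 → 1 match(es) in v → 1 row(s).
- p[3] pid=2 → 1 match(es) in v → 1 row(s).
- p[4] pid=9 → 1 match(es) in v → 1 row(s).
- p[5] pid=3 → no match; kept with NULLs on the v side.
- p[6] pid=7 → no match; kept with NULLs on the v side.
- plus 1 unmatched v row(s), each kept with NULL p columns.
After projecting and ordering:
p.pname | v.bill | v.pid
Dave | 198 | 8
Tom | NULL | NULL
Xin | 198 | 8
Zane | NULL | NULL
NULL | 165 | 9
NULL | 257 | 6
NULL | 261 | NULL
NULL | 385 | 2
NULL | 391 | 6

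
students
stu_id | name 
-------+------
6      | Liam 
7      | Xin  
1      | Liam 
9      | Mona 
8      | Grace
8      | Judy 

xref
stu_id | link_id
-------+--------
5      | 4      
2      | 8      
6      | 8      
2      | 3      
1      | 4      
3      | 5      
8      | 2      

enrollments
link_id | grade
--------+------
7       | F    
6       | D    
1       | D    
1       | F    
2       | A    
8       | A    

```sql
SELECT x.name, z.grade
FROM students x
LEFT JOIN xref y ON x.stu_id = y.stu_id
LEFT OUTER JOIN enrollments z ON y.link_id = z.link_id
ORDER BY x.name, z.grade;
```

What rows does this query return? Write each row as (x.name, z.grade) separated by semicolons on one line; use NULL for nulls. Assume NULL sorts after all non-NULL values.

(Grace, A); (Judy, A); (Liam, A); (Liam, NULL); (Mona, NULL); (Xin, NULL)

Step 1 — x LEFT JOIN y on stu_id → 6 row(s).
Then LEFT JOIN `enrollments z` on link_id: each of those 6 rows is kept; rows whose y.link_id has no match in z get NULL for z's columns.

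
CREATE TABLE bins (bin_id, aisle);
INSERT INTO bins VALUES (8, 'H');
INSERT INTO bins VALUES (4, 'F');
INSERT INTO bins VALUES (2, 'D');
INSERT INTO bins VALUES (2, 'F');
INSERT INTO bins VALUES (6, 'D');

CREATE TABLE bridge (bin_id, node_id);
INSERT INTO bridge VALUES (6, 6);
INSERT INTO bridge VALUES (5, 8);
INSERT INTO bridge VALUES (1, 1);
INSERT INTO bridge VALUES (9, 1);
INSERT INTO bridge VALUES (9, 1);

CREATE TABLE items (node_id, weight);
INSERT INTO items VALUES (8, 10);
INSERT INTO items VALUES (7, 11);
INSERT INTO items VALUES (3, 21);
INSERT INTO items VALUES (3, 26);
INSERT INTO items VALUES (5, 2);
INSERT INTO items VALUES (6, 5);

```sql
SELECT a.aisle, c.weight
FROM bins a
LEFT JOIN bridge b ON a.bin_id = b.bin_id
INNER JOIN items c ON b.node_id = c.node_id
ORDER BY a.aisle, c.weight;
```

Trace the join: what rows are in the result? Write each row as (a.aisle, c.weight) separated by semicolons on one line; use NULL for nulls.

(D, 5)

Joins associate left-to-right: bins LEFT JOIN bridge on bin_id gives 5 intermediate row(s).
Then INNER JOIN `items c` on node_id: keep only rows whose b.node_id appears in c.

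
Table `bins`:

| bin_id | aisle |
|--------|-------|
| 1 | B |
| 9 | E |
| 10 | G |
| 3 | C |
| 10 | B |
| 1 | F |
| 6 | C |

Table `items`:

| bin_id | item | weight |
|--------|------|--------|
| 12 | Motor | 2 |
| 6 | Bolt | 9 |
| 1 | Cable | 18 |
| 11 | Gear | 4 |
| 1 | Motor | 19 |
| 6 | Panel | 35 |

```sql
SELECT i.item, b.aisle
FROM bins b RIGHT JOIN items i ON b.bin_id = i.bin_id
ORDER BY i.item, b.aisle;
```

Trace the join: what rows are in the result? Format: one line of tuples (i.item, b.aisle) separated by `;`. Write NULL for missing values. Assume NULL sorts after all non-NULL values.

(Bolt, C); (Cable, B); (Cable, F); (Gear, NULL); (Motor, B); (Motor, F); (Motor, NULL); (Panel, C)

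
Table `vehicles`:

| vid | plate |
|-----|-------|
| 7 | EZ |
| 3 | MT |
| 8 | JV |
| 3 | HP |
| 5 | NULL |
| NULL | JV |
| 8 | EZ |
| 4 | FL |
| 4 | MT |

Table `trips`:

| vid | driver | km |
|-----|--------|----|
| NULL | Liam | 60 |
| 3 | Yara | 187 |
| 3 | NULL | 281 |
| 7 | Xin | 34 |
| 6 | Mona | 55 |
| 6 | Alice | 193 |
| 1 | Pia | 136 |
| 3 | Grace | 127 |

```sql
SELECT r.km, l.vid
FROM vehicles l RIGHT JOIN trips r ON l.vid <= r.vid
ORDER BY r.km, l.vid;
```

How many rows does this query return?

24

RIGHT JOIN keeps every row from `trips`; unmatched rows get NULL for `vehicles`'s columns.
Matching on l.vid <= r.vid. A NULL in a compared column never satisfies the condition.
- l[0] vid=7 → 1 match(es) in r → 1 row(s).
- l[1] vid=3 → 6 match(es) in r → 6 row(s).
- l[2] vid=8 → no match.
- l[3] vid=3 → 6 match(es) in r → 6 row(s).
- l[4] vid=5 → 3 match(es) in r → 3 row(s).
- l[5] vid=NULL → no match.
- l[6] vid=8 → no match.
- l[7] vid=4 → 3 match(es) in r → 3 row(s).
- l[8] vid=4 → 3 match(es) in r → 3 row(s).
- 2 row(s) from r found no l partner → padded with NULL.
Total: 22 matched + 2 padded = 24 rows.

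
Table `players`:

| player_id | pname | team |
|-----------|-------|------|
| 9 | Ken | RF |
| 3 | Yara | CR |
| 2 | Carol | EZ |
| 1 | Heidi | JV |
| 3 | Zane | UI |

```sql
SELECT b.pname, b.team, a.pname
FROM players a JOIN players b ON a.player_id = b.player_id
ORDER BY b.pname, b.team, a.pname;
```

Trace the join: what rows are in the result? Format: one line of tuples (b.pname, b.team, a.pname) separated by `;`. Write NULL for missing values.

(Carol, EZ, Carol); (Heidi, JV, Heidi); (Ken, RF, Ken); (Yara, CR, Yara); (Yara, CR, Zane); (Zane, UI, Yara); (Zane, UI, Zane)

INNER JOIN keeps only pairs where the ON condition holds.
Matching on a.player_id = b.player_id.
- a[0] player_id=9 → 1 match(es) in b → 1 row(s).
- a[1] player_id=3 → 2 match(es) in b → 2 row(s).
- a[2] player_id=2 → 1 match(es) in b → 1 row(s).
- a[3] player_id=1 → 1 match(es) in b → 1 row(s).
- a[4] player_id=3 → 2 match(es) in b → 2 row(s).
After projecting and ordering:
b.pname | b.team | a.pname
Carol | EZ | Carol
Heidi | JV | Heidi
Ken | RF | Ken
Yara | CR | Yara
Yara | CR | Zane
Zane | UI | Yara
Zane | UI | Zane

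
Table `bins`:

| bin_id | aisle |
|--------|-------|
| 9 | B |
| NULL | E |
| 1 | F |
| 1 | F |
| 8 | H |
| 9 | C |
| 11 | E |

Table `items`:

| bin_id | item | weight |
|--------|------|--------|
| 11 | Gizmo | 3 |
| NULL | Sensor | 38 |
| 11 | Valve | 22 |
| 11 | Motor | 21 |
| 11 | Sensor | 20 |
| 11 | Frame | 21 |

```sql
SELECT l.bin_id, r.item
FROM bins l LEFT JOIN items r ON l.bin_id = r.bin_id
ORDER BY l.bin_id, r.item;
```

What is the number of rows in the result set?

LEFT JOIN keeps every row from `bins`; unmatched rows get NULL for `items`'s columns.
Matching on l.bin_id = r.bin_id. A NULL in a compared column never satisfies the condition.
Matched pairs: 5; unmatched l rows kept: 6.
Total: 5 matched + 6 padded = 11 rows.

11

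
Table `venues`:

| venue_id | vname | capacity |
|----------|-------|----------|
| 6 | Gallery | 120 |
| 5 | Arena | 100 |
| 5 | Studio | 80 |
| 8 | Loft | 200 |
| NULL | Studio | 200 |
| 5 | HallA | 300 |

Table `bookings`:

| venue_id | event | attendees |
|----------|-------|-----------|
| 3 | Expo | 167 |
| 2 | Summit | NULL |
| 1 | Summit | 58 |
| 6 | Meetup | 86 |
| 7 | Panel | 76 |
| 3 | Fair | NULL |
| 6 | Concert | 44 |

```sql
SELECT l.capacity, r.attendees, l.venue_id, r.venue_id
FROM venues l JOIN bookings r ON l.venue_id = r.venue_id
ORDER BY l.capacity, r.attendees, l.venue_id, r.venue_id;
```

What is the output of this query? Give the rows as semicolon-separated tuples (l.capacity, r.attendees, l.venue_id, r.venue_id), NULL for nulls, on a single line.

(120, 44, 6, 6); (120, 86, 6, 6)

INNER JOIN keeps only pairs where the ON condition holds.
Matching on l.venue_id = r.venue_id. A NULL in a compared column never satisfies the condition.
Matched pairs: 2.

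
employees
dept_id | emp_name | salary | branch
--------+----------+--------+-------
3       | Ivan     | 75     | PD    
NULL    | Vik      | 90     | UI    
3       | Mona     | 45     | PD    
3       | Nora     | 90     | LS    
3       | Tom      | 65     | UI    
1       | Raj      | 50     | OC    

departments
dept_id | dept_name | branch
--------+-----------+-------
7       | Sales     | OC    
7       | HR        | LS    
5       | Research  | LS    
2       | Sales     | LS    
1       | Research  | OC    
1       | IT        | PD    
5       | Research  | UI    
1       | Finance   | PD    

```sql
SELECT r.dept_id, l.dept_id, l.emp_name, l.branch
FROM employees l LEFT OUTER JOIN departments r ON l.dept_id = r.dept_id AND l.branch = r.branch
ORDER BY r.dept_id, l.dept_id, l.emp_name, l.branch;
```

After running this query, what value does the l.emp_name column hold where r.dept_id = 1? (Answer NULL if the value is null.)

Raj

LEFT JOIN keeps every row from `employees`; unmatched rows get NULL for `departments`'s columns.
Matching on l.dept_id = r.dept_id AND l.branch = r.branch. A NULL in a compared column never satisfies the condition.
Matched pairs: 1; unmatched l rows kept: 5.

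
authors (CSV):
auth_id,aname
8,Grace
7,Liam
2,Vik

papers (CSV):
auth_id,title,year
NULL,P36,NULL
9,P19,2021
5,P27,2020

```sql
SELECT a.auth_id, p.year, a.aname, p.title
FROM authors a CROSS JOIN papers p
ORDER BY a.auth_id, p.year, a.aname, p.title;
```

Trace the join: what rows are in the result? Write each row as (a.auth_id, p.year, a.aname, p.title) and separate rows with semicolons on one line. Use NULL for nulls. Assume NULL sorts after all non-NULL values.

CROSS JOIN pairs every row of `authors` with every row of `papers`: 3 × 3 = 9 rows.
After projecting and ordering:
a.auth_id | p.year | a.aname | p.title
2 | 2020 | Vik | P27
2 | 2021 | Vik | P19
2 | NULL | Vik | P36
7 | 2020 | Liam | P27
7 | 2021 | Liam | P19
7 | NULL | Liam | P36
8 | 2020 | Grace | P27
8 | 2021 | Grace | P19
8 | NULL | Grace | P36

(2, 2020, Vik, P27); (2, 2021, Vik, P19); (2, NULL, Vik, P36); (7, 2020, Liam, P27); (7, 2021, Liam, P19); (7, NULL, Liam, P36); (8, 2020, Grace, P27); (8, 2021, Grace, P19); (8, NULL, Grace, P36)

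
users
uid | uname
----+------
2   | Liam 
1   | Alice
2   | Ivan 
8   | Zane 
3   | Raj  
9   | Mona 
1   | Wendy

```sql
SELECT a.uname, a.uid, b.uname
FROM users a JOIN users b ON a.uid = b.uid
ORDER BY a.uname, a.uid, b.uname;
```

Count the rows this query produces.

INNER JOIN keeps only pairs where the ON condition holds.
Matching on a.uid = b.uid.
- a row (uid=2): matches 2 b row(s) → 2 output row(s).
- a row (uid=1): matches 2 b row(s) → 2 output row(s).
- a row (uid=2): matches 2 b row(s) → 2 output row(s).
- a row (uid=8): matches 1 b row(s) → 1 output row(s).
- a row (uid=3): matches 1 b row(s) → 1 output row(s).
- a row (uid=9): matches 1 b row(s) → 1 output row(s).
- a row (uid=1): matches 2 b row(s) → 2 output row(s).
Total: 11 rows.

11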